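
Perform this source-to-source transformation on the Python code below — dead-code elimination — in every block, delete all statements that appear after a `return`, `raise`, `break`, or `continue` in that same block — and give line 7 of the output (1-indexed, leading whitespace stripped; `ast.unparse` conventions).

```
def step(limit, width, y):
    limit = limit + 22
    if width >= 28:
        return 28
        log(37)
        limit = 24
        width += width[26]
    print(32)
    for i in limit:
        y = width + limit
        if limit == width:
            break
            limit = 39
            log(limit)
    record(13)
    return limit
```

y = width + limit

Transformed code:
def step(limit, width, y):
    limit = limit + 22
    if width >= 28:
        return 28
    print(32)
    for i in limit:
        y = width + limit
        if limit == width:
            break
    record(13)
    return limit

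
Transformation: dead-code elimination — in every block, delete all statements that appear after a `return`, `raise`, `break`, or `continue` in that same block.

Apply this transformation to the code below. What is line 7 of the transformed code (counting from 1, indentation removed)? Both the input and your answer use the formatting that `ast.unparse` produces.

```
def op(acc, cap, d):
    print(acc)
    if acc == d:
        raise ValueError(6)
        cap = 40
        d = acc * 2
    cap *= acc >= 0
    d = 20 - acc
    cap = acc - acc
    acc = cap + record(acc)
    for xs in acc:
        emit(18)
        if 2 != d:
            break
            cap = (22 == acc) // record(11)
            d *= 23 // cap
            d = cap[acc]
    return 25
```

cap = acc - acc

Transformed code:
def op(acc, cap, d):
    print(acc)
    if acc == d:
        raise ValueError(6)
    cap *= acc >= 0
    d = 20 - acc
    cap = acc - acc
    acc = cap + record(acc)
    for xs in acc:
        emit(18)
        if 2 != d:
            break
    return 25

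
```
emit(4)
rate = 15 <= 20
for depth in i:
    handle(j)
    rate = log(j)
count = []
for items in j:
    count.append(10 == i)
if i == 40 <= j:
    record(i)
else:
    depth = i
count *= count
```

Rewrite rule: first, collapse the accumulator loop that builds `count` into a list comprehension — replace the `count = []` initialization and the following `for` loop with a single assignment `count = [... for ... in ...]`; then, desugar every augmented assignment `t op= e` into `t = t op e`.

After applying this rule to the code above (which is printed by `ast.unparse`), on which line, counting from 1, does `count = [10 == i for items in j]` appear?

Transformed code:
emit(4)
rate = 15 <= 20
for depth in i:
    handle(j)
    rate = log(j)
count = [10 == i for items in j]
if i == 40 <= j:
    record(i)
else:
    depth = i
count = count * count

6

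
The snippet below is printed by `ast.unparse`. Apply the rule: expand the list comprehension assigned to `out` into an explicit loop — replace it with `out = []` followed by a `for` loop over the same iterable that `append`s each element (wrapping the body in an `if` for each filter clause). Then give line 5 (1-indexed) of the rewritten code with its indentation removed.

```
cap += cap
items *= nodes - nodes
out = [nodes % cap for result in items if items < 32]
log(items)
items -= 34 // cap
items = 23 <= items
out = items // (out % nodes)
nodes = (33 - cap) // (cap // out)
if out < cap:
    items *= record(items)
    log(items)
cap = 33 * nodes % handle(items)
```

Transformed code:
cap += cap
items *= nodes - nodes
out = []
for result in items:
    if items < 32:
        out.append(nodes % cap)
log(items)
items -= 34 // cap
items = 23 <= items
out = items // (out % nodes)
nodes = (33 - cap) // (cap // out)
if out < cap:
    items *= record(items)
    log(items)
cap = 33 * nodes % handle(items)

if items < 32:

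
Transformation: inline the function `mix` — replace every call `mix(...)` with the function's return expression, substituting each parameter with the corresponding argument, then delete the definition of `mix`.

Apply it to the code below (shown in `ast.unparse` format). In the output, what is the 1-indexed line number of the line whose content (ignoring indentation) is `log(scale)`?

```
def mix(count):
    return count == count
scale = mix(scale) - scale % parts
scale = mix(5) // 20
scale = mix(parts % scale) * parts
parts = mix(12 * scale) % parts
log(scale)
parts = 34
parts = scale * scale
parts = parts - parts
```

5

Transformed code:
scale = (scale == scale) - scale % parts
scale = (5 == 5) // 20
scale = (parts % scale == parts % scale) * parts
parts = (12 * scale == 12 * scale) % parts
log(scale)
parts = 34
parts = scale * scale
parts = parts - parts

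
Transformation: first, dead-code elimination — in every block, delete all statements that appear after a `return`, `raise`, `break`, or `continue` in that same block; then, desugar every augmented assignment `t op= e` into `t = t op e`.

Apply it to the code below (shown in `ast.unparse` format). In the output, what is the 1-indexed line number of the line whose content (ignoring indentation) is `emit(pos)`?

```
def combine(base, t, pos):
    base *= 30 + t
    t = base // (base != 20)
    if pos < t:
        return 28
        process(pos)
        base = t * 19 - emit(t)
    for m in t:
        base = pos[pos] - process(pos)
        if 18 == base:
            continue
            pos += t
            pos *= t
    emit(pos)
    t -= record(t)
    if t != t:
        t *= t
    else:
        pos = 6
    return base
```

10

Transformed code:
def combine(base, t, pos):
    base = base * (30 + t)
    t = base // (base != 20)
    if pos < t:
        return 28
    for m in t:
        base = pos[pos] - process(pos)
        if 18 == base:
            continue
    emit(pos)
    t = t - record(t)
    if t != t:
        t = t * t
    else:
        pos = 6
    return base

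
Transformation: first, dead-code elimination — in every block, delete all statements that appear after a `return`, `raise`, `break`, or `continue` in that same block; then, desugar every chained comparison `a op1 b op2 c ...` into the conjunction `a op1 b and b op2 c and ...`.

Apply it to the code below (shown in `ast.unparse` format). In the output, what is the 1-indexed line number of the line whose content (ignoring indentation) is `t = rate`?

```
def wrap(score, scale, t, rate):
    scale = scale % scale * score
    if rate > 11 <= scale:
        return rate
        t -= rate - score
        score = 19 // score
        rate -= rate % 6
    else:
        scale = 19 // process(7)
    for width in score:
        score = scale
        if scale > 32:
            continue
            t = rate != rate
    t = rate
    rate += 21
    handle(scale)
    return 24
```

Transformed code:
def wrap(score, scale, t, rate):
    scale = scale % scale * score
    if rate > 11 and 11 <= scale:
        return rate
    else:
        scale = 19 // process(7)
    for width in score:
        score = scale
        if scale > 32:
            continue
    t = rate
    rate += 21
    handle(scale)
    return 24

11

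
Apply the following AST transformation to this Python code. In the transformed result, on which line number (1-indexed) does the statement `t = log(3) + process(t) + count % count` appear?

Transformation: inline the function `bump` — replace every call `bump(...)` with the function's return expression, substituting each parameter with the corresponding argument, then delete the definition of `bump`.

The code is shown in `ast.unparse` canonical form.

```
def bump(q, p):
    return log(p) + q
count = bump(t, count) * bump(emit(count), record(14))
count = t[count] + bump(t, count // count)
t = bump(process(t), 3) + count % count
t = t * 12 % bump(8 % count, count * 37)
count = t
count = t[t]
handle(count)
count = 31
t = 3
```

3

Transformed code:
count = (log(count) + t) * (log(record(14)) + emit(count))
count = t[count] + (log(count // count) + t)
t = log(3) + process(t) + count % count
t = t * 12 % (log(count * 37) + 8 % count)
count = t
count = t[t]
handle(count)
count = 31
t = 3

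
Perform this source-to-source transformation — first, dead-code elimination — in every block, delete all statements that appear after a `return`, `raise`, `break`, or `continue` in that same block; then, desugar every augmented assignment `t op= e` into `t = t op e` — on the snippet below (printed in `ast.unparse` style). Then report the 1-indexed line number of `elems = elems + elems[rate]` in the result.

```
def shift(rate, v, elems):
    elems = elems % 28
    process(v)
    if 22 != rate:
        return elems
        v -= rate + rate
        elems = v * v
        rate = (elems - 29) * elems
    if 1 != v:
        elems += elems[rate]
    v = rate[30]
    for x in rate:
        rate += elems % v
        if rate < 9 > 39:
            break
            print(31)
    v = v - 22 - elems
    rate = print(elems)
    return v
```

7

Transformed code:
def shift(rate, v, elems):
    elems = elems % 28
    process(v)
    if 22 != rate:
        return elems
    if 1 != v:
        elems = elems + elems[rate]
    v = rate[30]
    for x in rate:
        rate = rate + elems % v
        if rate < 9 > 39:
            break
    v = v - 22 - elems
    rate = print(elems)
    return v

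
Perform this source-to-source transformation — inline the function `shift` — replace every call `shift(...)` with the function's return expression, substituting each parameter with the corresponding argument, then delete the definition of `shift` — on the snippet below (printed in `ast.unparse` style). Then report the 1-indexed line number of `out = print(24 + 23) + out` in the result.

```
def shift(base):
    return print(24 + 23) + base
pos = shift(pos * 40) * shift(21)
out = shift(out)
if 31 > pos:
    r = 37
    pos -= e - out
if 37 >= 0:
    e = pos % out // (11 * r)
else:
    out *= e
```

2

Transformed code:
pos = (print(24 + 23) + pos * 40) * (print(24 + 23) + 21)
out = print(24 + 23) + out
if 31 > pos:
    r = 37
    pos -= e - out
if 37 >= 0:
    e = pos % out // (11 * r)
else:
    out *= e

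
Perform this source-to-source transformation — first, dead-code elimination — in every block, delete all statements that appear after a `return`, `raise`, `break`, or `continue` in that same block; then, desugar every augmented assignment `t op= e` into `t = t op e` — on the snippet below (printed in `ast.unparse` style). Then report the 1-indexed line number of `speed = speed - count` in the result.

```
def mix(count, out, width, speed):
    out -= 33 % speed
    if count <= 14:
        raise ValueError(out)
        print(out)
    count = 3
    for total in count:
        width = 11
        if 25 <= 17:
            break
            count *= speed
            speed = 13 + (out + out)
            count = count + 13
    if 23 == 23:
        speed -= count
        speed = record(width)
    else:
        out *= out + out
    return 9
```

Transformed code:
def mix(count, out, width, speed):
    out = out - 33 % speed
    if count <= 14:
        raise ValueError(out)
    count = 3
    for total in count:
        width = 11
        if 25 <= 17:
            break
    if 23 == 23:
        speed = speed - count
        speed = record(width)
    else:
        out = out * (out + out)
    return 9

11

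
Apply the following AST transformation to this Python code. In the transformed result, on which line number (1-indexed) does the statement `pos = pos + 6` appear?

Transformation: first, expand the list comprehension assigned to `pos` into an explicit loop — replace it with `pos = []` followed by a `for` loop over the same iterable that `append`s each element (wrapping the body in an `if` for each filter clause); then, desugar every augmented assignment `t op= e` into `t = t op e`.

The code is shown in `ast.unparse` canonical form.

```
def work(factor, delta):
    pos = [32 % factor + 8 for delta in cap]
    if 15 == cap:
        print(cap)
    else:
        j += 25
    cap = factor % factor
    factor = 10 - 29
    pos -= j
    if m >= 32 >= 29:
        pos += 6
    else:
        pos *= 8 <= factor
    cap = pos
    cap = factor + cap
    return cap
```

Transformed code:
def work(factor, delta):
    pos = []
    for delta in cap:
        pos.append(32 % factor + 8)
    if 15 == cap:
        print(cap)
    else:
        j = j + 25
    cap = factor % factor
    factor = 10 - 29
    pos = pos - j
    if m >= 32 >= 29:
        pos = pos + 6
    else:
        pos = pos * (8 <= factor)
    cap = pos
    cap = factor + cap
    return cap

13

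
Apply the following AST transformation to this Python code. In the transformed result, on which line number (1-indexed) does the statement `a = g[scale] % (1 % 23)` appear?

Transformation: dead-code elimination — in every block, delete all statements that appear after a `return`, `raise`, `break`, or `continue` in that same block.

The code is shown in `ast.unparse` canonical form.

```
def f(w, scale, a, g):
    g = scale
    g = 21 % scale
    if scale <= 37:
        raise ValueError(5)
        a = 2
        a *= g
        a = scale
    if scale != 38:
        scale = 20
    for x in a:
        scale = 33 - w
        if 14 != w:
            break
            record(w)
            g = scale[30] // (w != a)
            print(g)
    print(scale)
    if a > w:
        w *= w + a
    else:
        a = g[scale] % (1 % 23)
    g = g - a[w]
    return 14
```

16

Transformed code:
def f(w, scale, a, g):
    g = scale
    g = 21 % scale
    if scale <= 37:
        raise ValueError(5)
    if scale != 38:
        scale = 20
    for x in a:
        scale = 33 - w
        if 14 != w:
            break
    print(scale)
    if a > w:
        w *= w + a
    else:
        a = g[scale] % (1 % 23)
    g = g - a[w]
    return 14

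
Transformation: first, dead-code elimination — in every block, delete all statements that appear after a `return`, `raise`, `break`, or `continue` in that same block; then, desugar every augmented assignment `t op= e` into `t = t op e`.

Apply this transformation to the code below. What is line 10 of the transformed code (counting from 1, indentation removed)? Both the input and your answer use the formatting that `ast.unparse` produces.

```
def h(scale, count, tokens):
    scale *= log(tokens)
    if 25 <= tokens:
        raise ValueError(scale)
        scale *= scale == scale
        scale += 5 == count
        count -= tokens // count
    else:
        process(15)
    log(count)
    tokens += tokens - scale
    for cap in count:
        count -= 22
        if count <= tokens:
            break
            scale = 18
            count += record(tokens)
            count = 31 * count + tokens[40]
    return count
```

Transformed code:
def h(scale, count, tokens):
    scale = scale * log(tokens)
    if 25 <= tokens:
        raise ValueError(scale)
    else:
        process(15)
    log(count)
    tokens = tokens + (tokens - scale)
    for cap in count:
        count = count - 22
        if count <= tokens:
            break
    return count

count = count - 22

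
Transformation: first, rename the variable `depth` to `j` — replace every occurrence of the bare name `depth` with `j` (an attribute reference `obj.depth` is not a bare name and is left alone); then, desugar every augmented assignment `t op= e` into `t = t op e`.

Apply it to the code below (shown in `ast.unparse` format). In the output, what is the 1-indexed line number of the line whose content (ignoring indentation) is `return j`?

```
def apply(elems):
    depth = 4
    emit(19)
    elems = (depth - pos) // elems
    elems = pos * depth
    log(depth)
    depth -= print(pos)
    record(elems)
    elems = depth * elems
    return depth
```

10

Transformed code:
def apply(elems):
    j = 4
    emit(19)
    elems = (j - pos) // elems
    elems = pos * j
    log(j)
    j = j - print(pos)
    record(elems)
    elems = j * elems
    return j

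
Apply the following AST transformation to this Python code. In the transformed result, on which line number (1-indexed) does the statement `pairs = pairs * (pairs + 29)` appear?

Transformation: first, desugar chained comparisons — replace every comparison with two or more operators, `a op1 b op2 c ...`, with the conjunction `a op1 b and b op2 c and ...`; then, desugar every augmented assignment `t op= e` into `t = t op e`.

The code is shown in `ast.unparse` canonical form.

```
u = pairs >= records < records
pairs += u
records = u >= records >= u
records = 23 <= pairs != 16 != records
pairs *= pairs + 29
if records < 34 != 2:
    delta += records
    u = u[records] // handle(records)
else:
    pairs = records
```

Transformed code:
u = pairs >= records and records < records
pairs = pairs + u
records = u >= records and records >= u
records = 23 <= pairs and pairs != 16 and (16 != records)
pairs = pairs * (pairs + 29)
if records < 34 and 34 != 2:
    delta = delta + records
    u = u[records] // handle(records)
else:
    pairs = records

5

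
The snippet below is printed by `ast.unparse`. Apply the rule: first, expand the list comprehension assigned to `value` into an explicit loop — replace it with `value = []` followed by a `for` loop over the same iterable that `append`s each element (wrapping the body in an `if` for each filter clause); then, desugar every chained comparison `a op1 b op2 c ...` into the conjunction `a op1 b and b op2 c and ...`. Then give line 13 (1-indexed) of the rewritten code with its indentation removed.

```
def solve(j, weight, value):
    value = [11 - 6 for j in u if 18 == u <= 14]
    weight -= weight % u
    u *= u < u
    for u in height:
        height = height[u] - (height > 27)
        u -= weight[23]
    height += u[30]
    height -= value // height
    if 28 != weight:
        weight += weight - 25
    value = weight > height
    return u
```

Transformed code:
def solve(j, weight, value):
    value = []
    for j in u:
        if 18 == u and u <= 14:
            value.append(11 - 6)
    weight -= weight % u
    u *= u < u
    for u in height:
        height = height[u] - (height > 27)
        u -= weight[23]
    height += u[30]
    height -= value // height
    if 28 != weight:
        weight += weight - 25
    value = weight > height
    return u

if 28 != weight:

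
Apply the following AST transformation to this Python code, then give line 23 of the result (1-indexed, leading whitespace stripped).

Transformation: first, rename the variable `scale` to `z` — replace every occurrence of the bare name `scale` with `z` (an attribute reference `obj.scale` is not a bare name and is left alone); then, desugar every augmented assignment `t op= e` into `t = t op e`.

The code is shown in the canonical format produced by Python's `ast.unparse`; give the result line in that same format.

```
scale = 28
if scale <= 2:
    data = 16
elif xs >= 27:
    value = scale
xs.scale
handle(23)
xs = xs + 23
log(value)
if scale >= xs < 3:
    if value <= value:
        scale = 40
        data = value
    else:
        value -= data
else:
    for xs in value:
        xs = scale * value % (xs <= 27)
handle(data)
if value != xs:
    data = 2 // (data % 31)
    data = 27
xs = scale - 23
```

xs = z - 23

Transformed code:
z = 28
if z <= 2:
    data = 16
elif xs >= 27:
    value = z
xs.scale
handle(23)
xs = xs + 23
log(value)
if z >= xs < 3:
    if value <= value:
        z = 40
        data = value
    else:
        value = value - data
else:
    for xs in value:
        xs = z * value % (xs <= 27)
handle(data)
if value != xs:
    data = 2 // (data % 31)
    data = 27
xs = z - 23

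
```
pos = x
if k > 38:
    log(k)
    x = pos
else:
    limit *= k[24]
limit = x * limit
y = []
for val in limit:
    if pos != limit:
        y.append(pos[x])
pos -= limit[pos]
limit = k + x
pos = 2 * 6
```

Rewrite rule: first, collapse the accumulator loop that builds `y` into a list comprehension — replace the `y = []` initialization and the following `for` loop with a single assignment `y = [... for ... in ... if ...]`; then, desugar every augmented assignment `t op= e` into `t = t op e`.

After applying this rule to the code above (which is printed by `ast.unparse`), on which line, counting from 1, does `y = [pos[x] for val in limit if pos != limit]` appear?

8

Transformed code:
pos = x
if k > 38:
    log(k)
    x = pos
else:
    limit = limit * k[24]
limit = x * limit
y = [pos[x] for val in limit if pos != limit]
pos = pos - limit[pos]
limit = k + x
pos = 2 * 6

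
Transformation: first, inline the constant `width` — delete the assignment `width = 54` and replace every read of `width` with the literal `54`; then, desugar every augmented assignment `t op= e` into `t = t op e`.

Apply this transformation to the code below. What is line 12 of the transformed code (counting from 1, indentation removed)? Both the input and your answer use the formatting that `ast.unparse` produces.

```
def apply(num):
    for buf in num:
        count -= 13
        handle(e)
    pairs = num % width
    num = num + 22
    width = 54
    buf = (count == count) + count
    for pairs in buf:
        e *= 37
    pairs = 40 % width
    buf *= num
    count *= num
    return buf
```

Transformed code:
def apply(num):
    for buf in num:
        count = count - 13
        handle(e)
    pairs = num % 54
    num = num + 22
    buf = (count == count) + count
    for pairs in buf:
        e = e * 37
    pairs = 40 % 54
    buf = buf * num
    count = count * num
    return buf

count = count * num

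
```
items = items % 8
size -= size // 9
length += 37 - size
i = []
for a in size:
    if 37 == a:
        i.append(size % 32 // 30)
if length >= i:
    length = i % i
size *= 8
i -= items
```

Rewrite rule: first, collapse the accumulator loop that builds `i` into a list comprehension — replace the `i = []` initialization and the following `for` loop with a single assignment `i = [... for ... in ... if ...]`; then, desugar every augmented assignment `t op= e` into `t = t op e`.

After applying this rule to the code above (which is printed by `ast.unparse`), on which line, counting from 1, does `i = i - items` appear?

8

Transformed code:
items = items % 8
size = size - size // 9
length = length + (37 - size)
i = [size % 32 // 30 for a in size if 37 == a]
if length >= i:
    length = i % i
size = size * 8
i = i - items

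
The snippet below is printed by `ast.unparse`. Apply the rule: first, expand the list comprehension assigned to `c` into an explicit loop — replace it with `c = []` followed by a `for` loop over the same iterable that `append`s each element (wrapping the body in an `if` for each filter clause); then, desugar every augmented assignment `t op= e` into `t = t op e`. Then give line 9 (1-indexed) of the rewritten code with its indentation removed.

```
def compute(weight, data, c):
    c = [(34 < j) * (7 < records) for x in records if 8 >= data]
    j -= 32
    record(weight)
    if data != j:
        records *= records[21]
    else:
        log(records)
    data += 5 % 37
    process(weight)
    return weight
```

Transformed code:
def compute(weight, data, c):
    c = []
    for x in records:
        if 8 >= data:
            c.append((34 < j) * (7 < records))
    j = j - 32
    record(weight)
    if data != j:
        records = records * records[21]
    else:
        log(records)
    data = data + 5 % 37
    process(weight)
    return weight

records = records * records[21]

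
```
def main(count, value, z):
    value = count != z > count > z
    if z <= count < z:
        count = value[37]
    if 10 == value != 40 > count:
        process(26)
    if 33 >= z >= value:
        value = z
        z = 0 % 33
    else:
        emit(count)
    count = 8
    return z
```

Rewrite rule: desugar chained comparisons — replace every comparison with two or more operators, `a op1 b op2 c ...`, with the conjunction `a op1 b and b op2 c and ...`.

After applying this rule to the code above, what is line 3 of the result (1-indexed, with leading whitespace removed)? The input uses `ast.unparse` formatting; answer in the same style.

if z <= count and count < z:

Transformed code:
def main(count, value, z):
    value = count != z and z > count and (count > z)
    if z <= count and count < z:
        count = value[37]
    if 10 == value and value != 40 and (40 > count):
        process(26)
    if 33 >= z and z >= value:
        value = z
        z = 0 % 33
    else:
        emit(count)
    count = 8
    return z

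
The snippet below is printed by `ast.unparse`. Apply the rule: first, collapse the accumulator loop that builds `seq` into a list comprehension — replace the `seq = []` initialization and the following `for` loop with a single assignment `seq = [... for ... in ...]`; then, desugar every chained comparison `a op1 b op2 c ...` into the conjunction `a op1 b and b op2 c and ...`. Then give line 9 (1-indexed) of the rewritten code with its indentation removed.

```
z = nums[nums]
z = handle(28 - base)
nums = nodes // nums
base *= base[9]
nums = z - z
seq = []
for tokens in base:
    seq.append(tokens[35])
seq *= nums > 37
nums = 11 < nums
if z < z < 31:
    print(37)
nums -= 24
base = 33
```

if z < z and z < 31:

Transformed code:
z = nums[nums]
z = handle(28 - base)
nums = nodes // nums
base *= base[9]
nums = z - z
seq = [tokens[35] for tokens in base]
seq *= nums > 37
nums = 11 < nums
if z < z and z < 31:
    print(37)
nums -= 24
base = 33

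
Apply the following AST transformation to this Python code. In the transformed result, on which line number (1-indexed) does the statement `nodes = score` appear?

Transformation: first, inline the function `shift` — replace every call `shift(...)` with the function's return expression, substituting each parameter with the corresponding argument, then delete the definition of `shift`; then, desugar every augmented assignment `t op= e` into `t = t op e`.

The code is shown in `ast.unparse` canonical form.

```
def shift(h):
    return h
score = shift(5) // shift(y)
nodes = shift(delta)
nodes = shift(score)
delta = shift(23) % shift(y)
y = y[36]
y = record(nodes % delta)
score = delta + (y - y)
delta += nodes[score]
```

Transformed code:
score = 5 // y
nodes = delta
nodes = score
delta = 23 % y
y = y[36]
y = record(nodes % delta)
score = delta + (y - y)
delta = delta + nodes[score]

3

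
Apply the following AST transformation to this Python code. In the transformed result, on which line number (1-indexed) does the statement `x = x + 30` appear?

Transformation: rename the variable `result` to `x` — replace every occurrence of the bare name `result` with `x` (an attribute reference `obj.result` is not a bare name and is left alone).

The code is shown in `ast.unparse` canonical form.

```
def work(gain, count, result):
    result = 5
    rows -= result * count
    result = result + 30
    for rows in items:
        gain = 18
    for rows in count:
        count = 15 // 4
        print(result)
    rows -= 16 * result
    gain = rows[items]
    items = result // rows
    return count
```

4

Transformed code:
def work(gain, count, x):
    x = 5
    rows -= x * count
    x = x + 30
    for rows in items:
        gain = 18
    for rows in count:
        count = 15 // 4
        print(x)
    rows -= 16 * x
    gain = rows[items]
    items = x // rows
    return count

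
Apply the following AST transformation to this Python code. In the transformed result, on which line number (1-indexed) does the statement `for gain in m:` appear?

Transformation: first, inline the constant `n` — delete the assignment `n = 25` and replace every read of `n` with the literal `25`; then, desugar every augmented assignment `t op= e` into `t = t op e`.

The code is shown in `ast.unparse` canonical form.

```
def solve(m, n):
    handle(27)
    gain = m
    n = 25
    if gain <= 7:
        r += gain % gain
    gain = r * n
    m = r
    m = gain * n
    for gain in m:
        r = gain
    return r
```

9

Transformed code:
def solve(m, n):
    handle(27)
    gain = m
    if gain <= 7:
        r = r + gain % gain
    gain = r * 25
    m = r
    m = gain * 25
    for gain in m:
        r = gain
    return r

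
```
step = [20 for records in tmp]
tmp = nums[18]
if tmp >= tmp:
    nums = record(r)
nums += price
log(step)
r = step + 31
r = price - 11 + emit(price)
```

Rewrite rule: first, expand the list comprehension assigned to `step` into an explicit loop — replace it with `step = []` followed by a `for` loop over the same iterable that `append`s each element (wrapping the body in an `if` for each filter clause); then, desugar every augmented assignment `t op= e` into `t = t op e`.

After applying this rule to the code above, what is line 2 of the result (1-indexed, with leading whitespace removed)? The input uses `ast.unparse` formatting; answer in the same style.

Transformed code:
step = []
for records in tmp:
    step.append(20)
tmp = nums[18]
if tmp >= tmp:
    nums = record(r)
nums = nums + price
log(step)
r = step + 31
r = price - 11 + emit(price)

for records in tmp:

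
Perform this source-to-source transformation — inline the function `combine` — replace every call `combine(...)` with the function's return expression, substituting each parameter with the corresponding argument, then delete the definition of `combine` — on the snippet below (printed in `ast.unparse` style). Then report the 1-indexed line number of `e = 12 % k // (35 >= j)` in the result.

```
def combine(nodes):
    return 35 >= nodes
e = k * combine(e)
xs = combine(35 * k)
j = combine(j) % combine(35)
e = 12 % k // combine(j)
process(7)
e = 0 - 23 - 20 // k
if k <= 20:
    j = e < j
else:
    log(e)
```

Transformed code:
e = k * (35 >= e)
xs = 35 >= 35 * k
j = (35 >= j) % (35 >= 35)
e = 12 % k // (35 >= j)
process(7)
e = 0 - 23 - 20 // k
if k <= 20:
    j = e < j
else:
    log(e)

4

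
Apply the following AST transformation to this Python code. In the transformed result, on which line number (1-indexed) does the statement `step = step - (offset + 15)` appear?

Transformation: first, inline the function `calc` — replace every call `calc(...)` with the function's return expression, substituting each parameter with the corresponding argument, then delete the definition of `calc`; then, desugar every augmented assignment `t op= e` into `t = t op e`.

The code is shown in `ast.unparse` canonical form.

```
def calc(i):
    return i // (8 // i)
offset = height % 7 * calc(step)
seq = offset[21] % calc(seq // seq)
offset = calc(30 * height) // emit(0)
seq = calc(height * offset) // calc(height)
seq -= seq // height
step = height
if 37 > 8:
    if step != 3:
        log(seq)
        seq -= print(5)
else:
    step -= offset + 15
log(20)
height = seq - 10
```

12

Transformed code:
offset = height % 7 * (step // (8 // step))
seq = offset[21] % (seq // seq // (8 // (seq // seq)))
offset = 30 * height // (8 // (30 * height)) // emit(0)
seq = height * offset // (8 // (height * offset)) // (height // (8 // height))
seq = seq - seq // height
step = height
if 37 > 8:
    if step != 3:
        log(seq)
        seq = seq - print(5)
else:
    step = step - (offset + 15)
log(20)
height = seq - 10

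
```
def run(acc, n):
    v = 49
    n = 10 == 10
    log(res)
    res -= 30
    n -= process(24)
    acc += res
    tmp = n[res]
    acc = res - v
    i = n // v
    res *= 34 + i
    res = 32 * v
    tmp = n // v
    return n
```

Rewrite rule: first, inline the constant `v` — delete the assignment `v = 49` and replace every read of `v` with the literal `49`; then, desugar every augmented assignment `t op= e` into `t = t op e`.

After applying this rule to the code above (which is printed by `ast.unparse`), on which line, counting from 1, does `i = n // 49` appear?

Transformed code:
def run(acc, n):
    n = 10 == 10
    log(res)
    res = res - 30
    n = n - process(24)
    acc = acc + res
    tmp = n[res]
    acc = res - 49
    i = n // 49
    res = res * (34 + i)
    res = 32 * 49
    tmp = n // 49
    return n

9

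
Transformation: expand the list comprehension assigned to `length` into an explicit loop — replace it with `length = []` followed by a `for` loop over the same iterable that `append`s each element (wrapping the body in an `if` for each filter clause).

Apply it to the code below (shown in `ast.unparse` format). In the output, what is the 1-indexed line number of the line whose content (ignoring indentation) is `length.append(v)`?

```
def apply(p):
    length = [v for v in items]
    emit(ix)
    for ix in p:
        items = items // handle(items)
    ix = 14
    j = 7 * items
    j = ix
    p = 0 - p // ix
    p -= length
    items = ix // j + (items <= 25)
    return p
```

Transformed code:
def apply(p):
    length = []
    for v in items:
        length.append(v)
    emit(ix)
    for ix in p:
        items = items // handle(items)
    ix = 14
    j = 7 * items
    j = ix
    p = 0 - p // ix
    p -= length
    items = ix // j + (items <= 25)
    return p

4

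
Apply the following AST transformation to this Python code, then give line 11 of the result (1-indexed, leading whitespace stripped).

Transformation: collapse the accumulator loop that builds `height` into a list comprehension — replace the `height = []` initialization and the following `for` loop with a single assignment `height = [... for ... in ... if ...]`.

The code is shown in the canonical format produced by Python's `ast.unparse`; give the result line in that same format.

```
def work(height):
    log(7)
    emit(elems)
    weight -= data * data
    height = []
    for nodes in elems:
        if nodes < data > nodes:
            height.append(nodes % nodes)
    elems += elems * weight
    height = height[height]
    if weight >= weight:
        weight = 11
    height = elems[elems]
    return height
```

Transformed code:
def work(height):
    log(7)
    emit(elems)
    weight -= data * data
    height = [nodes % nodes for nodes in elems if nodes < data > nodes]
    elems += elems * weight
    height = height[height]
    if weight >= weight:
        weight = 11
    height = elems[elems]
    return height

return height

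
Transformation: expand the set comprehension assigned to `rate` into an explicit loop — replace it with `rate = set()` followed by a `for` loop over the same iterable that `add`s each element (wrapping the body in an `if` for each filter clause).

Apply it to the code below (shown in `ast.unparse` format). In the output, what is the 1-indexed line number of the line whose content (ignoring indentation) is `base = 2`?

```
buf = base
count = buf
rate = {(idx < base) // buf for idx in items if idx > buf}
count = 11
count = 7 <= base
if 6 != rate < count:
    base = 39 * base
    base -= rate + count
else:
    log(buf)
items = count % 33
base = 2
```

Transformed code:
buf = base
count = buf
rate = set()
for idx in items:
    if idx > buf:
        rate.add((idx < base) // buf)
count = 11
count = 7 <= base
if 6 != rate < count:
    base = 39 * base
    base -= rate + count
else:
    log(buf)
items = count % 33
base = 2

15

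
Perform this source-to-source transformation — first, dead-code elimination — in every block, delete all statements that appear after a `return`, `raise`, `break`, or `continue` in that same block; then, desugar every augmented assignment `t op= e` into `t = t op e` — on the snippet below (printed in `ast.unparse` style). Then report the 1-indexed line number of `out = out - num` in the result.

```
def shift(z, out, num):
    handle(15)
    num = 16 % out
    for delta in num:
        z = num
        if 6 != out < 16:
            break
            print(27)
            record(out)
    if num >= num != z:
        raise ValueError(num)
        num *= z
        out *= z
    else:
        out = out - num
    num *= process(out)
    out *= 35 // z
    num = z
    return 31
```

Transformed code:
def shift(z, out, num):
    handle(15)
    num = 16 % out
    for delta in num:
        z = num
        if 6 != out < 16:
            break
    if num >= num != z:
        raise ValueError(num)
    else:
        out = out - num
    num = num * process(out)
    out = out * (35 // z)
    num = z
    return 31

11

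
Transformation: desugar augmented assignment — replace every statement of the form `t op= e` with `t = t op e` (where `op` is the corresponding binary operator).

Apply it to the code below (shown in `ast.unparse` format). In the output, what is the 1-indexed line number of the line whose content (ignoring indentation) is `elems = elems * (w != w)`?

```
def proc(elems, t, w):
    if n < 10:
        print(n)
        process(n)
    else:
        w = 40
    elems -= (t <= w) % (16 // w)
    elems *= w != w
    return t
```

8

Transformed code:
def proc(elems, t, w):
    if n < 10:
        print(n)
        process(n)
    else:
        w = 40
    elems = elems - (t <= w) % (16 // w)
    elems = elems * (w != w)
    return t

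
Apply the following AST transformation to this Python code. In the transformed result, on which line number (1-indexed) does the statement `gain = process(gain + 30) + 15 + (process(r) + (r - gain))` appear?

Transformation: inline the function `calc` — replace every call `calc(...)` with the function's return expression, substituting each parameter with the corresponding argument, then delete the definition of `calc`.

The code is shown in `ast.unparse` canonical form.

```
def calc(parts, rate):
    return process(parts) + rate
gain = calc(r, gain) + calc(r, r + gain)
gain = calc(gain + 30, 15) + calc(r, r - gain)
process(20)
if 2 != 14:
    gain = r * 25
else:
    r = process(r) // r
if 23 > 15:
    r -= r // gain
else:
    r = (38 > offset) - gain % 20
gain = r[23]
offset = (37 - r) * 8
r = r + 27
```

Transformed code:
gain = process(r) + gain + (process(r) + (r + gain))
gain = process(gain + 30) + 15 + (process(r) + (r - gain))
process(20)
if 2 != 14:
    gain = r * 25
else:
    r = process(r) // r
if 23 > 15:
    r -= r // gain
else:
    r = (38 > offset) - gain % 20
gain = r[23]
offset = (37 - r) * 8
r = r + 27

2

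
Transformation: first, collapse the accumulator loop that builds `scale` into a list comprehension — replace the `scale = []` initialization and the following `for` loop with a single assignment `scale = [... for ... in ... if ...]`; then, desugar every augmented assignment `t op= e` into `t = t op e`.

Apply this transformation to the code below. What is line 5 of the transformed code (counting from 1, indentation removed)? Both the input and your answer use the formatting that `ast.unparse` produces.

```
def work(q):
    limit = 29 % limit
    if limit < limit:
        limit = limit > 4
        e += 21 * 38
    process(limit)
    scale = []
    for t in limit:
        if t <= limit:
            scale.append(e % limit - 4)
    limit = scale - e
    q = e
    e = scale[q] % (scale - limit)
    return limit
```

e = e + 21 * 38

Transformed code:
def work(q):
    limit = 29 % limit
    if limit < limit:
        limit = limit > 4
        e = e + 21 * 38
    process(limit)
    scale = [e % limit - 4 for t in limit if t <= limit]
    limit = scale - e
    q = e
    e = scale[q] % (scale - limit)
    return limit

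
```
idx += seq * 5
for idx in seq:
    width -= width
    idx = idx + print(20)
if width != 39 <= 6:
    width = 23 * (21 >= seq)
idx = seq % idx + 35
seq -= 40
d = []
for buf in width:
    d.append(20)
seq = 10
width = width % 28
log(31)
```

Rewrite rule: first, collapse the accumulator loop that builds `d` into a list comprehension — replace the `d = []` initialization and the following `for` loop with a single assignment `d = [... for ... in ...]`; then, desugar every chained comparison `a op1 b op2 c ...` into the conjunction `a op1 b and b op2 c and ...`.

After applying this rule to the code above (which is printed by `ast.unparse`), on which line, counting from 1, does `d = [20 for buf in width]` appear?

Transformed code:
idx += seq * 5
for idx in seq:
    width -= width
    idx = idx + print(20)
if width != 39 and 39 <= 6:
    width = 23 * (21 >= seq)
idx = seq % idx + 35
seq -= 40
d = [20 for buf in width]
seq = 10
width = width % 28
log(31)

9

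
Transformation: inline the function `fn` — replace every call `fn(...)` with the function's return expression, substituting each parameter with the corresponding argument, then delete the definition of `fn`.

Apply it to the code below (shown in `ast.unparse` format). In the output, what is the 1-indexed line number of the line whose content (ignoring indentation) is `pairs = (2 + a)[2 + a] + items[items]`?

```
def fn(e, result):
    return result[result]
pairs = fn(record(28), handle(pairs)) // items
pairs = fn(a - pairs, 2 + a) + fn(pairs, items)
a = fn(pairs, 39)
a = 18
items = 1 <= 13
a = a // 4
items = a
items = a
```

2

Transformed code:
pairs = handle(pairs)[handle(pairs)] // items
pairs = (2 + a)[2 + a] + items[items]
a = 39[39]
a = 18
items = 1 <= 13
a = a // 4
items = a
items = a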